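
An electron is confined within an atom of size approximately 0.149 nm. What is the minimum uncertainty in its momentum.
3.539 × 10^-25 kg·m/s

Using the Heisenberg uncertainty principle:
ΔxΔp ≥ ℏ/2

With Δx ≈ L = 1.490e-10 m (the confinement size):
Δp_min = ℏ/(2Δx)
Δp_min = (1.055e-34 J·s) / (2 × 1.490e-10 m)
Δp_min = 3.539e-25 kg·m/s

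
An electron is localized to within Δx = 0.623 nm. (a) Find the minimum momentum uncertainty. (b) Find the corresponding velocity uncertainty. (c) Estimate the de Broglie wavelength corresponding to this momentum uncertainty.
(a) Δp_min = 8.464 × 10^-26 kg·m/s
(b) Δv_min = 92.911 km/s
(c) λ_dB = 7.829 nm

Step-by-step:

(a) From the uncertainty principle:
Δp_min = ℏ/(2Δx) = (1.055e-34 J·s)/(2 × 6.230e-10 m) = 8.464e-26 kg·m/s

(b) The velocity uncertainty:
Δv = Δp/m = (8.464e-26 kg·m/s)/(9.109e-31 kg) = 9.291e+04 m/s = 92.911 km/s

(c) The de Broglie wavelength for this momentum:
λ = h/p = (6.626e-34 J·s)/(8.464e-26 kg·m/s) = 7.829e-09 m = 7.829 nm

Note: The de Broglie wavelength is comparable to the localization size, as expected from wave-particle duality.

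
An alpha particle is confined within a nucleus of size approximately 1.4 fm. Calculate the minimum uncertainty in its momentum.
3.766 × 10^-20 kg·m/s

Using the Heisenberg uncertainty principle:
ΔxΔp ≥ ℏ/2

With Δx ≈ L = 1.400e-15 m (the confinement size):
Δp_min = ℏ/(2Δx)
Δp_min = (1.055e-34 J·s) / (2 × 1.400e-15 m)
Δp_min = 3.766e-20 kg·m/s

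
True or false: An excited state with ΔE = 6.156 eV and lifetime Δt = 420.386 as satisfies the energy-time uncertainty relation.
Yes, it satisfies the uncertainty relation.

Calculate the product ΔEΔt:
ΔE = 6.156 eV = 9.863e-19 J
ΔEΔt = (9.863e-19 J) × (4.204e-16 s)
ΔEΔt = 4.146e-34 J·s

Compare to the minimum allowed value ℏ/2:
ℏ/2 = 5.273e-35 J·s

Since ΔEΔt = 4.146e-34 J·s ≥ 5.273e-35 J·s = ℏ/2,
this satisfies the uncertainty relation.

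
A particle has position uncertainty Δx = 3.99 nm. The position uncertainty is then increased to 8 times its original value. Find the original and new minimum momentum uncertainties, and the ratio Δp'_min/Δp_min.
Original Δp_min = 1.322 × 10^-26 kg·m/s; new Δp'_min = 1.652 × 10^-27 kg·m/s; ratio Δp'_min/Δp_min = 1/8.

From the uncertainty principle ΔxΔp ≥ ℏ/2, the minimum momentum uncertainty is Δp_min = ℏ/(2Δx).

Original (Δx = 3.99 nm = 3.990e-09 m):
Δp_min = (1.055e-34 J·s)/(2 × 3.990e-09 m) = 1.322e-26 kg·m/s

When Δx → 8Δx:
Δp'_min = ℏ/(2 × 8Δx) = (1/8) × ℏ/(2Δx) = (1/8) × Δp_min
Δp'_min = 1/8 × 1.322e-26 kg·m/s = 1.652e-27 kg·m/s

Since Δp_min ∝ 1/Δx, when Δx is increased to 8 times its original value, Δp_min decreases to 1/8 of its original value.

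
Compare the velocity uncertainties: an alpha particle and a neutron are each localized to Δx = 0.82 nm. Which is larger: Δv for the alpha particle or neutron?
The neutron has the larger minimum velocity uncertainty, by a ratio of 4.0.

For both particles, Δp_min = ℏ/(2Δx) = 6.430e-26 kg·m/s (same for both).

The velocity uncertainty is Δv = Δp/m:
- alpha particle: Δv = 6.430e-26 / 6.645e-27 = 9.677e+00 m/s = 9.677 m/s
- neutron: Δv = 6.430e-26 / 1.675e-27 = 3.839e+01 m/s = 38.392 m/s

Ratio: 3.839e+01 / 9.677e+00 = 4.0

The lighter particle has larger velocity uncertainty because Δv ∝ 1/m.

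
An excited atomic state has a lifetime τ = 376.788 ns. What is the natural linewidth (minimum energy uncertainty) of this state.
873.451 peV

Using the energy-time uncertainty principle:
ΔEΔt ≥ ℏ/2

The lifetime τ represents the time uncertainty Δt.
The natural linewidth (minimum energy uncertainty) is:

ΔE = ℏ/(2τ)
ΔE = (1.055e-34 J·s) / (2 × 3.768e-07 s)
ΔE = 1.399e-28 J = 873.451 peV

This natural linewidth limits the precision of spectroscopic measurements.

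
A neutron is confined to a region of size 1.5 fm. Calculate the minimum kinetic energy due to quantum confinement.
2.302 MeV

Using the uncertainty principle:

1. Position uncertainty: Δx ≈ 1.500e-15 m
2. Minimum momentum uncertainty: Δp = ℏ/(2Δx) = 3.515e-20 kg·m/s
3. Minimum kinetic energy:
   KE = (Δp)²/(2m) = (3.515e-20)²/(2 × 1.675e-27 kg)
   KE = 3.689e-13 J = 2.302 MeV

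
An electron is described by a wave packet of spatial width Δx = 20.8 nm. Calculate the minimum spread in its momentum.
2.535 × 10^-27 kg·m/s

For a wave packet, the spatial width Δx and momentum spread Δp are related by the uncertainty principle:
ΔxΔp ≥ ℏ/2

The minimum momentum spread is:
Δp_min = ℏ/(2Δx)
Δp_min = (1.055e-34 J·s) / (2 × 2.080e-08 m)
Δp_min = 2.535e-27 kg·m/s

A wave packet cannot have both a well-defined position and well-defined momentum.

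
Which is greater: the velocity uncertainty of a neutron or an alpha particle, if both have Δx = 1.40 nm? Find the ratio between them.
The neutron has the larger minimum velocity uncertainty, by a ratio of 4.0.

For both particles, Δp_min = ℏ/(2Δx) = 3.766e-26 kg·m/s (same for both).

The velocity uncertainty is Δv = Δp/m:
- neutron: Δv = 3.766e-26 / 1.675e-27 = 2.249e+01 m/s = 22.487 m/s
- alpha particle: Δv = 3.766e-26 / 6.645e-27 = 5.668e+00 m/s = 5.668 m/s

Ratio: 2.249e+01 / 5.668e+00 = 4.0

The lighter particle has larger velocity uncertainty because Δv ∝ 1/m.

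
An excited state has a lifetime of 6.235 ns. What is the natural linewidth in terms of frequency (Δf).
12.763 MHz

Using the energy-time uncertainty principle and E = hf:
ΔEΔt ≥ ℏ/2
hΔf·Δt ≥ ℏ/2

The minimum frequency uncertainty is:
Δf = ℏ/(2hτ) = 1/(4πτ)
Δf = 1/(4π × 6.235e-09 s)
Δf = 1.276e+07 Hz = 12.763 MHz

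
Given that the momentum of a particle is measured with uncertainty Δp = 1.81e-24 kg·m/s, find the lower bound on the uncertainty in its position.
29.132 pm

Using the Heisenberg uncertainty principle:
ΔxΔp ≥ ℏ/2

The minimum uncertainty in position is:
Δx_min = ℏ/(2Δp)
Δx_min = (1.055e-34 J·s) / (2 × 1.810e-24 kg·m/s)
Δx_min = 2.913e-11 m = 29.132 pm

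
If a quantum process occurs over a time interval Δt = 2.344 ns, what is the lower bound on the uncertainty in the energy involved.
140.404 neV

Using the energy-time uncertainty principle:
ΔEΔt ≥ ℏ/2

The minimum uncertainty in energy is:
ΔE_min = ℏ/(2Δt)
ΔE_min = (1.055e-34 J·s) / (2 × 2.344e-09 s)
ΔE_min = 2.250e-26 J = 140.404 neV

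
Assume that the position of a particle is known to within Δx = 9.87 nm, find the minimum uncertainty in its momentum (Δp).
5.342 × 10^-27 kg·m/s

Using the Heisenberg uncertainty principle:
ΔxΔp ≥ ℏ/2

The minimum uncertainty in momentum is:
Δp_min = ℏ/(2Δx)
Δp_min = (1.055e-34 J·s) / (2 × 9.870e-09 m)
Δp_min = 5.342e-27 kg·m/s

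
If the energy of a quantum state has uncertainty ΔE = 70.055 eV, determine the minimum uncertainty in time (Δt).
4.698 as

Using the energy-time uncertainty principle:
ΔEΔt ≥ ℏ/2

The minimum uncertainty in time is:
Δt_min = ℏ/(2ΔE)
Δt_min = (1.055e-34 J·s) / (2 × 1.122e-17 J)
Δt_min = 4.698e-18 s = 4.698 as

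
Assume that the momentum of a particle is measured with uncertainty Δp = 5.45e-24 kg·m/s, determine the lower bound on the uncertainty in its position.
9.675 pm

Using the Heisenberg uncertainty principle:
ΔxΔp ≥ ℏ/2

The minimum uncertainty in position is:
Δx_min = ℏ/(2Δp)
Δx_min = (1.055e-34 J·s) / (2 × 5.450e-24 kg·m/s)
Δx_min = 9.675e-12 m = 9.675 pm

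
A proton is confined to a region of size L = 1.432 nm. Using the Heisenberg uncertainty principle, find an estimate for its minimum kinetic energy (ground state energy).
2.530 μeV

Using the uncertainty principle to estimate ground state energy:

1. The position uncertainty is approximately the confinement size:
   Δx ≈ L = 1.432e-09 m

2. From ΔxΔp ≥ ℏ/2, the minimum momentum uncertainty is:
   Δp ≈ ℏ/(2L) = 3.682e-26 kg·m/s

3. The kinetic energy is approximately:
   KE ≈ (Δp)²/(2m) = (3.682e-26)²/(2 × 1.673e-27 kg)
   KE ≈ 4.053e-25 J = 2.530 μeV

This is an order-of-magnitude estimate of the ground state energy.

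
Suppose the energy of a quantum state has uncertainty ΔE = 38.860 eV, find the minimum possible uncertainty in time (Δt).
8.469 as

Using the energy-time uncertainty principle:
ΔEΔt ≥ ℏ/2

The minimum uncertainty in time is:
Δt_min = ℏ/(2ΔE)
Δt_min = (1.055e-34 J·s) / (2 × 6.226e-18 J)
Δt_min = 8.469e-18 s = 8.469 as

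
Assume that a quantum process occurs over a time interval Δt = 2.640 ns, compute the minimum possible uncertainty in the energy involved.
124.661 neV

Using the energy-time uncertainty principle:
ΔEΔt ≥ ℏ/2

The minimum uncertainty in energy is:
ΔE_min = ℏ/(2Δt)
ΔE_min = (1.055e-34 J·s) / (2 × 2.640e-09 s)
ΔE_min = 1.997e-26 J = 124.661 neV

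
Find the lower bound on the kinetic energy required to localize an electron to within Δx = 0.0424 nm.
5.298 eV

Localizing a particle requires giving it sufficient momentum uncertainty:

1. From uncertainty principle: Δp ≥ ℏ/(2Δx)
   Δp_min = (1.055e-34 J·s) / (2 × 4.240e-11 m)
   Δp_min = 1.244e-24 kg·m/s

2. This momentum uncertainty corresponds to kinetic energy:
   KE ≈ (Δp)²/(2m) = (1.244e-24)²/(2 × 9.109e-31 kg)
   KE = 8.489e-19 J = 5.298 eV

Tighter localization requires more energy.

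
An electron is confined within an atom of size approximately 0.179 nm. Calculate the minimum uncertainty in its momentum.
2.946 × 10^-25 kg·m/s

Using the Heisenberg uncertainty principle:
ΔxΔp ≥ ℏ/2

With Δx ≈ L = 1.790e-10 m (the confinement size):
Δp_min = ℏ/(2Δx)
Δp_min = (1.055e-34 J·s) / (2 × 1.790e-10 m)
Δp_min = 2.946e-25 kg·m/s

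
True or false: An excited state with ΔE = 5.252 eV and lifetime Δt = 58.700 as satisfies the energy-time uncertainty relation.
No, it violates the uncertainty relation.

Calculate the product ΔEΔt:
ΔE = 5.252 eV = 8.415e-19 J
ΔEΔt = (8.415e-19 J) × (5.870e-17 s)
ΔEΔt = 4.939e-35 J·s

Compare to the minimum allowed value ℏ/2:
ℏ/2 = 5.273e-35 J·s

Since ΔEΔt = 4.939e-35 J·s < 5.273e-35 J·s = ℏ/2,
this violates the uncertainty relation.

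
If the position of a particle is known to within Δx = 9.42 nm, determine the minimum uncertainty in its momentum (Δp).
5.598 × 10^-27 kg·m/s

Using the Heisenberg uncertainty principle:
ΔxΔp ≥ ℏ/2

The minimum uncertainty in momentum is:
Δp_min = ℏ/(2Δx)
Δp_min = (1.055e-34 J·s) / (2 × 9.420e-09 m)
Δp_min = 5.598e-27 kg·m/s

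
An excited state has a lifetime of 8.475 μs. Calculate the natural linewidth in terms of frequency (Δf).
9.390 kHz

Using the energy-time uncertainty principle and E = hf:
ΔEΔt ≥ ℏ/2
hΔf·Δt ≥ ℏ/2

The minimum frequency uncertainty is:
Δf = ℏ/(2hτ) = 1/(4πτ)
Δf = 1/(4π × 8.475e-06 s)
Δf = 9.390e+03 Hz = 9.390 kHz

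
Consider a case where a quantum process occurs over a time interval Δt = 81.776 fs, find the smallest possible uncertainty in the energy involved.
4.024 meV

Using the energy-time uncertainty principle:
ΔEΔt ≥ ℏ/2

The minimum uncertainty in energy is:
ΔE_min = ℏ/(2Δt)
ΔE_min = (1.055e-34 J·s) / (2 × 8.178e-14 s)
ΔE_min = 6.448e-22 J = 4.024 meV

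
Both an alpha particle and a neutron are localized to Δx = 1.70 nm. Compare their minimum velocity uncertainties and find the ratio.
The neutron has the larger minimum velocity uncertainty, by a ratio of 4.0.

For both particles, Δp_min = ℏ/(2Δx) = 3.102e-26 kg·m/s (same for both).

The velocity uncertainty is Δv = Δp/m:
- alpha particle: Δv = 3.102e-26 / 6.645e-27 = 4.668e+00 m/s = 4.668 m/s
- neutron: Δv = 3.102e-26 / 1.675e-27 = 1.852e+01 m/s = 18.518 m/s

Ratio: 1.852e+01 / 4.668e+00 = 4.0

The lighter particle has larger velocity uncertainty because Δv ∝ 1/m.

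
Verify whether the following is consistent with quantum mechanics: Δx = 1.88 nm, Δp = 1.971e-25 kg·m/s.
Yes, it satisfies the uncertainty principle.

Calculate the product ΔxΔp:
ΔxΔp = (1.880e-09 m) × (1.971e-25 kg·m/s)
ΔxΔp = 3.705e-34 J·s

Compare to the minimum allowed value ℏ/2:
ℏ/2 = 5.273e-35 J·s

Since ΔxΔp = 3.705e-34 J·s ≥ 5.273e-35 J·s = ℏ/2,
the measurement satisfies the uncertainty principle.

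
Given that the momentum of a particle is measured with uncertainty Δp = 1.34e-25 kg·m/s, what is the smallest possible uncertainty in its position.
393.497 pm

Using the Heisenberg uncertainty principle:
ΔxΔp ≥ ℏ/2

The minimum uncertainty in position is:
Δx_min = ℏ/(2Δp)
Δx_min = (1.055e-34 J·s) / (2 × 1.340e-25 kg·m/s)
Δx_min = 3.935e-10 m = 393.497 pm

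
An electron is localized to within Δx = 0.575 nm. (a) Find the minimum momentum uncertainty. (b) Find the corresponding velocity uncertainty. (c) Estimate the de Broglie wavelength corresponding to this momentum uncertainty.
(a) Δp_min = 9.170 × 10^-26 kg·m/s
(b) Δv_min = 100.668 km/s
(c) λ_dB = 7.226 nm

Step-by-step:

(a) From the uncertainty principle:
Δp_min = ℏ/(2Δx) = (1.055e-34 J·s)/(2 × 5.750e-10 m) = 9.170e-26 kg·m/s

(b) The velocity uncertainty:
Δv = Δp/m = (9.170e-26 kg·m/s)/(9.109e-31 kg) = 1.007e+05 m/s = 100.668 km/s

(c) The de Broglie wavelength for this momentum:
λ = h/p = (6.626e-34 J·s)/(9.170e-26 kg·m/s) = 7.226e-09 m = 7.226 nm

Note: The de Broglie wavelength is comparable to the localization size, as expected from wave-particle duality.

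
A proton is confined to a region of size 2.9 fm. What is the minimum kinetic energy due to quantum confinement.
616.820 keV

Using the uncertainty principle:

1. Position uncertainty: Δx ≈ 2.900e-15 m
2. Minimum momentum uncertainty: Δp = ℏ/(2Δx) = 1.818e-20 kg·m/s
3. Minimum kinetic energy:
   KE = (Δp)²/(2m) = (1.818e-20)²/(2 × 1.673e-27 kg)
   KE = 9.883e-14 J = 616.820 keV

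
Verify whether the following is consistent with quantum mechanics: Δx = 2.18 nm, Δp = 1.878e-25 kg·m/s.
Yes, it satisfies the uncertainty principle.

Calculate the product ΔxΔp:
ΔxΔp = (2.180e-09 m) × (1.878e-25 kg·m/s)
ΔxΔp = 4.094e-34 J·s

Compare to the minimum allowed value ℏ/2:
ℏ/2 = 5.273e-35 J·s

Since ΔxΔp = 4.094e-34 J·s ≥ 5.273e-35 J·s = ℏ/2,
the measurement satisfies the uncertainty principle.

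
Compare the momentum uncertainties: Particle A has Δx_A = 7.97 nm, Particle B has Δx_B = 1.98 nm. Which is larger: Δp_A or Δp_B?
Particle B has the larger minimum momentum uncertainty, by a factor of 4.03.

For each particle, the minimum momentum uncertainty is Δp_min = ℏ/(2Δx):

Particle A: Δp_A = ℏ/(2×7.970e-09 m) = 6.616e-27 kg·m/s
Particle B: Δp_B = ℏ/(2×1.980e-09 m) = 2.663e-26 kg·m/s

Ratio: Δp_B/Δp_A = 4.03

Since Δp_min ∝ 1/Δx, the particle with smaller position uncertainty (B) has larger momentum uncertainty.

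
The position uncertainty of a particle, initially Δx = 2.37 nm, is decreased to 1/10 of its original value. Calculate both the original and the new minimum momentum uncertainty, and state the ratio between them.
Original Δp_min = 2.225 × 10^-26 kg·m/s; new Δp'_min = 2.225 × 10^-25 kg·m/s; ratio Δp'_min/Δp_min = 10.

From the uncertainty principle ΔxΔp ≥ ℏ/2, the minimum momentum uncertainty is Δp_min = ℏ/(2Δx).

Original (Δx = 2.37 nm = 2.370e-09 m):
Δp_min = (1.055e-34 J·s)/(2 × 2.370e-09 m) = 2.225e-26 kg·m/s

When Δx → (1/10)Δx:
Δp'_min = ℏ/(2 × (1/10)Δx) = 10 × ℏ/(2Δx) = 10 × Δp_min
Δp'_min = 10 × 2.225e-26 kg·m/s = 2.225e-25 kg·m/s

Since Δp_min ∝ 1/Δx, when Δx is decreased to 1/10 of its original value, Δp_min increases to 10 times its original value.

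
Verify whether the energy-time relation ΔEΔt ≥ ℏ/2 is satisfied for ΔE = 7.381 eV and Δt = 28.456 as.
No, it violates the uncertainty relation.

Calculate the product ΔEΔt:
ΔE = 7.381 eV = 1.183e-18 J
ΔEΔt = (1.183e-18 J) × (2.846e-17 s)
ΔEΔt = 3.365e-35 J·s

Compare to the minimum allowed value ℏ/2:
ℏ/2 = 5.273e-35 J·s

Since ΔEΔt = 3.365e-35 J·s < 5.273e-35 J·s = ℏ/2,
this violates the uncertainty relation.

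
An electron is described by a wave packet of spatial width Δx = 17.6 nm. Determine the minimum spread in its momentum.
2.996 × 10^-27 kg·m/s

For a wave packet, the spatial width Δx and momentum spread Δp are related by the uncertainty principle:
ΔxΔp ≥ ℏ/2

The minimum momentum spread is:
Δp_min = ℏ/(2Δx)
Δp_min = (1.055e-34 J·s) / (2 × 1.760e-08 m)
Δp_min = 2.996e-27 kg·m/s

A wave packet cannot have both a well-defined position and well-defined momentum.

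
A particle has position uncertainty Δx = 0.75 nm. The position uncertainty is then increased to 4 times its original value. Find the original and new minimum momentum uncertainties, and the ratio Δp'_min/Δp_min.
Original Δp_min = 7.030 × 10^-26 kg·m/s; new Δp'_min = 1.758 × 10^-26 kg·m/s; ratio Δp'_min/Δp_min = 1/4.

From the uncertainty principle ΔxΔp ≥ ℏ/2, the minimum momentum uncertainty is Δp_min = ℏ/(2Δx).

Original (Δx = 0.75 nm = 7.500e-10 m):
Δp_min = (1.055e-34 J·s)/(2 × 7.500e-10 m) = 7.030e-26 kg·m/s

When Δx → 4Δx:
Δp'_min = ℏ/(2 × 4Δx) = (1/4) × ℏ/(2Δx) = (1/4) × Δp_min
Δp'_min = 1/4 × 7.030e-26 kg·m/s = 1.758e-26 kg·m/s

Since Δp_min ∝ 1/Δx, when Δx is increased to 4 times its original value, Δp_min decreases to 1/4 of its original value.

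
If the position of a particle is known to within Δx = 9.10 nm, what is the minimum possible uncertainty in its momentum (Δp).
5.794 × 10^-27 kg·m/s

Using the Heisenberg uncertainty principle:
ΔxΔp ≥ ℏ/2

The minimum uncertainty in momentum is:
Δp_min = ℏ/(2Δx)
Δp_min = (1.055e-34 J·s) / (2 × 9.100e-09 m)
Δp_min = 5.794e-27 kg·m/s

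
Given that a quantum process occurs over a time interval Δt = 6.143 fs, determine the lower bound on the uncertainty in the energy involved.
53.574 meV

Using the energy-time uncertainty principle:
ΔEΔt ≥ ℏ/2

The minimum uncertainty in energy is:
ΔE_min = ℏ/(2Δt)
ΔE_min = (1.055e-34 J·s) / (2 × 6.143e-15 s)
ΔE_min = 8.584e-21 J = 53.574 meV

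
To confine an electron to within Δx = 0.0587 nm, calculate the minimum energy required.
2.764 eV

Localizing a particle requires giving it sufficient momentum uncertainty:

1. From uncertainty principle: Δp ≥ ℏ/(2Δx)
   Δp_min = (1.055e-34 J·s) / (2 × 5.870e-11 m)
   Δp_min = 8.983e-25 kg·m/s

2. This momentum uncertainty corresponds to kinetic energy:
   KE ≈ (Δp)²/(2m) = (8.983e-25)²/(2 × 9.109e-31 kg)
   KE = 4.429e-19 J = 2.764 eV

Tighter localization requires more energy.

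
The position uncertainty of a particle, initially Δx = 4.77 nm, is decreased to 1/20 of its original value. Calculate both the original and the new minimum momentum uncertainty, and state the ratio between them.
Original Δp_min = 1.105 × 10^-26 kg·m/s; new Δp'_min = 2.211 × 10^-25 kg·m/s; ratio Δp'_min/Δp_min = 20.

From the uncertainty principle ΔxΔp ≥ ℏ/2, the minimum momentum uncertainty is Δp_min = ℏ/(2Δx).

Original (Δx = 4.77 nm = 4.770e-09 m):
Δp_min = (1.055e-34 J·s)/(2 × 4.770e-09 m) = 1.105e-26 kg·m/s

When Δx → (1/20)Δx:
Δp'_min = ℏ/(2 × (1/20)Δx) = 20 × ℏ/(2Δx) = 20 × Δp_min
Δp'_min = 20 × 1.105e-26 kg·m/s = 2.211e-25 kg·m/s

Since Δp_min ∝ 1/Δx, when Δx is decreased to 1/20 of its original value, Δp_min increases to 20 times its original value.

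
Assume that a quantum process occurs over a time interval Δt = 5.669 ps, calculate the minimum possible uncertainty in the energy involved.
58.054 μeV

Using the energy-time uncertainty principle:
ΔEΔt ≥ ℏ/2

The minimum uncertainty in energy is:
ΔE_min = ℏ/(2Δt)
ΔE_min = (1.055e-34 J·s) / (2 × 5.669e-12 s)
ΔE_min = 9.301e-24 J = 58.054 μeV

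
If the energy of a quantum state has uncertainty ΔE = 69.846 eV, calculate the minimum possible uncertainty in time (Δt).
4.712 as

Using the energy-time uncertainty principle:
ΔEΔt ≥ ℏ/2

The minimum uncertainty in time is:
Δt_min = ℏ/(2ΔE)
Δt_min = (1.055e-34 J·s) / (2 × 1.119e-17 J)
Δt_min = 4.712e-18 s = 4.712 as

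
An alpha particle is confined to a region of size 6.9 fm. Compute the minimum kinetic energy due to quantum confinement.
27.427 keV

Using the uncertainty principle:

1. Position uncertainty: Δx ≈ 6.900e-15 m
2. Minimum momentum uncertainty: Δp = ℏ/(2Δx) = 7.642e-21 kg·m/s
3. Minimum kinetic energy:
   KE = (Δp)²/(2m) = (7.642e-21)²/(2 × 6.645e-27 kg)
   KE = 4.394e-15 J = 27.427 keV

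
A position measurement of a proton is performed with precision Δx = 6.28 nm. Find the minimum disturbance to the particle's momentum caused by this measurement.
8.396 × 10^-27 kg·m/s

The uncertainty principle implies that measuring position disturbs momentum:
ΔxΔp ≥ ℏ/2

When we measure position with precision Δx, we necessarily introduce a momentum uncertainty:
Δp ≥ ℏ/(2Δx)
Δp_min = (1.055e-34 J·s) / (2 × 6.280e-09 m)
Δp_min = 8.396e-27 kg·m/s

The more precisely we measure position, the greater the momentum disturbance.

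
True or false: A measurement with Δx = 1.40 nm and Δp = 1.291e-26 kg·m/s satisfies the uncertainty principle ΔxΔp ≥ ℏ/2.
No, it violates the uncertainty principle (impossible measurement).

Calculate the product ΔxΔp:
ΔxΔp = (1.400e-09 m) × (1.291e-26 kg·m/s)
ΔxΔp = 1.807e-35 J·s

Compare to the minimum allowed value ℏ/2:
ℏ/2 = 5.273e-35 J·s

Since ΔxΔp = 1.807e-35 J·s < 5.273e-35 J·s = ℏ/2,
the measurement violates the uncertainty principle.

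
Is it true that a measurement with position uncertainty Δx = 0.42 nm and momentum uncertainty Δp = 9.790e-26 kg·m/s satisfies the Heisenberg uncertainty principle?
No, it violates the uncertainty principle (impossible measurement).

Calculate the product ΔxΔp:
ΔxΔp = (4.200e-10 m) × (9.790e-26 kg·m/s)
ΔxΔp = 4.112e-35 J·s

Compare to the minimum allowed value ℏ/2:
ℏ/2 = 5.273e-35 J·s

Since ΔxΔp = 4.112e-35 J·s < 5.273e-35 J·s = ℏ/2,
the measurement violates the uncertainty principle.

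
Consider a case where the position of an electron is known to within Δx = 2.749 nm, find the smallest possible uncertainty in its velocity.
21.056 km/s

Using the Heisenberg uncertainty principle and Δp = mΔv:
ΔxΔp ≥ ℏ/2
Δx(mΔv) ≥ ℏ/2

The minimum uncertainty in velocity is:
Δv_min = ℏ/(2mΔx)
Δv_min = (1.055e-34 J·s) / (2 × 9.109e-31 kg × 2.749e-09 m)
Δv_min = 2.106e+04 m/s = 21.056 km/s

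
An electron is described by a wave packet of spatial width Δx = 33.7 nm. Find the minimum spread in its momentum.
1.565 × 10^-27 kg·m/s

For a wave packet, the spatial width Δx and momentum spread Δp are related by the uncertainty principle:
ΔxΔp ≥ ℏ/2

The minimum momentum spread is:
Δp_min = ℏ/(2Δx)
Δp_min = (1.055e-34 J·s) / (2 × 3.370e-08 m)
Δp_min = 1.565e-27 kg·m/s

A wave packet cannot have both a well-defined position and well-defined momentum.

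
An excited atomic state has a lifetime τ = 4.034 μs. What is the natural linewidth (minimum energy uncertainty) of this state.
81.583 peV

Using the energy-time uncertainty principle:
ΔEΔt ≥ ℏ/2

The lifetime τ represents the time uncertainty Δt.
The natural linewidth (minimum energy uncertainty) is:

ΔE = ℏ/(2τ)
ΔE = (1.055e-34 J·s) / (2 × 4.034e-06 s)
ΔE = 1.307e-29 J = 81.583 peV

This natural linewidth limits the precision of spectroscopic measurements.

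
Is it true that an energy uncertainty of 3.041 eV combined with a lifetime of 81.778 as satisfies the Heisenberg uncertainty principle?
No, it violates the uncertainty relation.

Calculate the product ΔEΔt:
ΔE = 3.041 eV = 4.872e-19 J
ΔEΔt = (4.872e-19 J) × (8.178e-17 s)
ΔEΔt = 3.984e-35 J·s

Compare to the minimum allowed value ℏ/2:
ℏ/2 = 5.273e-35 J·s

Since ΔEΔt = 3.984e-35 J·s < 5.273e-35 J·s = ℏ/2,
this violates the uncertainty relation.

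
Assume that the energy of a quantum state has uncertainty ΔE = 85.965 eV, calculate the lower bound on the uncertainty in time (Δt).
3.828 as

Using the energy-time uncertainty principle:
ΔEΔt ≥ ℏ/2

The minimum uncertainty in time is:
Δt_min = ℏ/(2ΔE)
Δt_min = (1.055e-34 J·s) / (2 × 1.377e-17 J)
Δt_min = 3.828e-18 s = 3.828 as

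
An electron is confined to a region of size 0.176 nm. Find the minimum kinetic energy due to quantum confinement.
307.495 meV

Using the uncertainty principle:

1. Position uncertainty: Δx ≈ 1.760e-10 m
2. Minimum momentum uncertainty: Δp = ℏ/(2Δx) = 2.996e-25 kg·m/s
3. Minimum kinetic energy:
   KE = (Δp)²/(2m) = (2.996e-25)²/(2 × 9.109e-31 kg)
   KE = 4.927e-20 J = 307.495 meV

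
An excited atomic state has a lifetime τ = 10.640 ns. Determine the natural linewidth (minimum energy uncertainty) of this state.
30.931 neV

Using the energy-time uncertainty principle:
ΔEΔt ≥ ℏ/2

The lifetime τ represents the time uncertainty Δt.
The natural linewidth (minimum energy uncertainty) is:

ΔE = ℏ/(2τ)
ΔE = (1.055e-34 J·s) / (2 × 1.064e-08 s)
ΔE = 4.956e-27 J = 30.931 neV

This natural linewidth limits the precision of spectroscopic measurements.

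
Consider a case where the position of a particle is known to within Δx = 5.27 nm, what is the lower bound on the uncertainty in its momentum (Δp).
1.001 × 10^-26 kg·m/s

Using the Heisenberg uncertainty principle:
ΔxΔp ≥ ℏ/2

The minimum uncertainty in momentum is:
Δp_min = ℏ/(2Δx)
Δp_min = (1.055e-34 J·s) / (2 × 5.270e-09 m)
Δp_min = 1.001e-26 kg·m/s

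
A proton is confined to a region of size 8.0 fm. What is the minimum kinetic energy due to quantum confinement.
81.054 keV

Using the uncertainty principle:

1. Position uncertainty: Δx ≈ 8.000e-15 m
2. Minimum momentum uncertainty: Δp = ℏ/(2Δx) = 6.591e-21 kg·m/s
3. Minimum kinetic energy:
   KE = (Δp)²/(2m) = (6.591e-21)²/(2 × 1.673e-27 kg)
   KE = 1.299e-14 J = 81.054 keV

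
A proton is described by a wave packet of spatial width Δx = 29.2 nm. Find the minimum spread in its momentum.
1.806 × 10^-27 kg·m/s

For a wave packet, the spatial width Δx and momentum spread Δp are related by the uncertainty principle:
ΔxΔp ≥ ℏ/2

The minimum momentum spread is:
Δp_min = ℏ/(2Δx)
Δp_min = (1.055e-34 J·s) / (2 × 2.920e-08 m)
Δp_min = 1.806e-27 kg·m/s

A wave packet cannot have both a well-defined position and well-defined momentum.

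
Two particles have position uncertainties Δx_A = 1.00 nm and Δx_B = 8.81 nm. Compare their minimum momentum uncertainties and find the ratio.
Particle A has the larger minimum momentum uncertainty, by a factor of 8.81.

For each particle, the minimum momentum uncertainty is Δp_min = ℏ/(2Δx):

Particle A: Δp_A = ℏ/(2×1.000e-09 m) = 5.273e-26 kg·m/s
Particle B: Δp_B = ℏ/(2×8.810e-09 m) = 5.985e-27 kg·m/s

Ratio: Δp_A/Δp_B = 8.81

Since Δp_min ∝ 1/Δx, the particle with smaller position uncertainty (A) has larger momentum uncertainty.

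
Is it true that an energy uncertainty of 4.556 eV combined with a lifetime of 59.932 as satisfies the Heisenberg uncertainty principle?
No, it violates the uncertainty relation.

Calculate the product ΔEΔt:
ΔE = 4.556 eV = 7.300e-19 J
ΔEΔt = (7.300e-19 J) × (5.993e-17 s)
ΔEΔt = 4.375e-35 J·s

Compare to the minimum allowed value ℏ/2:
ℏ/2 = 5.273e-35 J·s

Since ΔEΔt = 4.375e-35 J·s < 5.273e-35 J·s = ℏ/2,
this violates the uncertainty relation.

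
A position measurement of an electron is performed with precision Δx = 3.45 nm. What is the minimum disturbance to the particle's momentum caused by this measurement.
1.528 × 10^-26 kg·m/s

The uncertainty principle implies that measuring position disturbs momentum:
ΔxΔp ≥ ℏ/2

When we measure position with precision Δx, we necessarily introduce a momentum uncertainty:
Δp ≥ ℏ/(2Δx)
Δp_min = (1.055e-34 J·s) / (2 × 3.450e-09 m)
Δp_min = 1.528e-26 kg·m/s

The more precisely we measure position, the greater the momentum disturbance.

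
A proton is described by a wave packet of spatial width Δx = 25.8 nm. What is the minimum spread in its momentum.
2.044 × 10^-27 kg·m/s

For a wave packet, the spatial width Δx and momentum spread Δp are related by the uncertainty principle:
ΔxΔp ≥ ℏ/2

The minimum momentum spread is:
Δp_min = ℏ/(2Δx)
Δp_min = (1.055e-34 J·s) / (2 × 2.580e-08 m)
Δp_min = 2.044e-27 kg·m/s

A wave packet cannot have both a well-defined position and well-defined momentum.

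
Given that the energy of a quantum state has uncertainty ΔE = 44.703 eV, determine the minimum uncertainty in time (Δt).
7.362 as

Using the energy-time uncertainty principle:
ΔEΔt ≥ ℏ/2

The minimum uncertainty in time is:
Δt_min = ℏ/(2ΔE)
Δt_min = (1.055e-34 J·s) / (2 × 7.162e-18 J)
Δt_min = 7.362e-18 s = 7.362 as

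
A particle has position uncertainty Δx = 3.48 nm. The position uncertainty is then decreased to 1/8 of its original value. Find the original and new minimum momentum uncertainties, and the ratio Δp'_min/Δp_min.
Original Δp_min = 1.515 × 10^-26 kg·m/s; new Δp'_min = 1.212 × 10^-25 kg·m/s; ratio Δp'_min/Δp_min = 8.

From the uncertainty principle ΔxΔp ≥ ℏ/2, the minimum momentum uncertainty is Δp_min = ℏ/(2Δx).

Original (Δx = 3.48 nm = 3.480e-09 m):
Δp_min = (1.055e-34 J·s)/(2 × 3.480e-09 m) = 1.515e-26 kg·m/s

When Δx → (1/8)Δx:
Δp'_min = ℏ/(2 × (1/8)Δx) = 8 × ℏ/(2Δx) = 8 × Δp_min
Δp'_min = 8 × 1.515e-26 kg·m/s = 1.212e-25 kg·m/s

Since Δp_min ∝ 1/Δx, when Δx is decreased to 1/8 of its original value, Δp_min increases to 8 times its original value.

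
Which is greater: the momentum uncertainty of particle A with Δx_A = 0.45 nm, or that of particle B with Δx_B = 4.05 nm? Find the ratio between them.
Particle A has the larger minimum momentum uncertainty, by a factor of 9.00.

For each particle, the minimum momentum uncertainty is Δp_min = ℏ/(2Δx):

Particle A: Δp_A = ℏ/(2×4.500e-10 m) = 1.172e-25 kg·m/s
Particle B: Δp_B = ℏ/(2×4.050e-09 m) = 1.302e-26 kg·m/s

Ratio: Δp_A/Δp_B = 9.00

Since Δp_min ∝ 1/Δx, the particle with smaller position uncertainty (A) has larger momentum uncertainty.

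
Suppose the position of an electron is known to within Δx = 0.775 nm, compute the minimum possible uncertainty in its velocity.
74.689 km/s

Using the Heisenberg uncertainty principle and Δp = mΔv:
ΔxΔp ≥ ℏ/2
Δx(mΔv) ≥ ℏ/2

The minimum uncertainty in velocity is:
Δv_min = ℏ/(2mΔx)
Δv_min = (1.055e-34 J·s) / (2 × 9.109e-31 kg × 7.750e-10 m)
Δv_min = 7.469e+04 m/s = 74.689 km/s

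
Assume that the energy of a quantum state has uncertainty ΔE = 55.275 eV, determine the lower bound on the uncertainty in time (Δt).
5.954 as

Using the energy-time uncertainty principle:
ΔEΔt ≥ ℏ/2

The minimum uncertainty in time is:
Δt_min = ℏ/(2ΔE)
Δt_min = (1.055e-34 J·s) / (2 × 8.856e-18 J)
Δt_min = 5.954e-18 s = 5.954 as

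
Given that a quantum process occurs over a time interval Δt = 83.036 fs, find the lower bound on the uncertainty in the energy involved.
3.963 meV

Using the energy-time uncertainty principle:
ΔEΔt ≥ ℏ/2

The minimum uncertainty in energy is:
ΔE_min = ℏ/(2Δt)
ΔE_min = (1.055e-34 J·s) / (2 × 8.304e-14 s)
ΔE_min = 6.350e-22 J = 3.963 meV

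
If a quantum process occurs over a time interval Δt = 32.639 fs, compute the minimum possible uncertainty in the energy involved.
10.083 meV

Using the energy-time uncertainty principle:
ΔEΔt ≥ ℏ/2

The minimum uncertainty in energy is:
ΔE_min = ℏ/(2Δt)
ΔE_min = (1.055e-34 J·s) / (2 × 3.264e-14 s)
ΔE_min = 1.616e-21 J = 10.083 meV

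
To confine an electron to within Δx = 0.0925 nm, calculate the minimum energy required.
1.113 eV

Localizing a particle requires giving it sufficient momentum uncertainty:

1. From uncertainty principle: Δp ≥ ℏ/(2Δx)
   Δp_min = (1.055e-34 J·s) / (2 × 9.250e-11 m)
   Δp_min = 5.700e-25 kg·m/s

2. This momentum uncertainty corresponds to kinetic energy:
   KE ≈ (Δp)²/(2m) = (5.700e-25)²/(2 × 9.109e-31 kg)
   KE = 1.784e-19 J = 1.113 eV

Tighter localization requires more energy.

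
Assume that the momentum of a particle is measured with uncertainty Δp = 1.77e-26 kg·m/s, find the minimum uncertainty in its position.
2.979 nm

Using the Heisenberg uncertainty principle:
ΔxΔp ≥ ℏ/2

The minimum uncertainty in position is:
Δx_min = ℏ/(2Δp)
Δx_min = (1.055e-34 J·s) / (2 × 1.770e-26 kg·m/s)
Δx_min = 2.979e-09 m = 2.979 nm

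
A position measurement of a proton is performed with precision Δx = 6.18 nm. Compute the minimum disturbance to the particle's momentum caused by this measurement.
8.532 × 10^-27 kg·m/s

The uncertainty principle implies that measuring position disturbs momentum:
ΔxΔp ≥ ℏ/2

When we measure position with precision Δx, we necessarily introduce a momentum uncertainty:
Δp ≥ ℏ/(2Δx)
Δp_min = (1.055e-34 J·s) / (2 × 6.180e-09 m)
Δp_min = 8.532e-27 kg·m/s

The more precisely we measure position, the greater the momentum disturbance.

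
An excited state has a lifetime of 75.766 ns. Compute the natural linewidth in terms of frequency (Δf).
1.050 MHz

Using the energy-time uncertainty principle and E = hf:
ΔEΔt ≥ ℏ/2
hΔf·Δt ≥ ℏ/2

The minimum frequency uncertainty is:
Δf = ℏ/(2hτ) = 1/(4πτ)
Δf = 1/(4π × 7.577e-08 s)
Δf = 1.050e+06 Hz = 1.050 MHz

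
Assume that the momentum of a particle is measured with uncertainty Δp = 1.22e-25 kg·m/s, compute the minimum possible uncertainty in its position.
432.202 pm

Using the Heisenberg uncertainty principle:
ΔxΔp ≥ ℏ/2

The minimum uncertainty in position is:
Δx_min = ℏ/(2Δp)
Δx_min = (1.055e-34 J·s) / (2 × 1.220e-25 kg·m/s)
Δx_min = 4.322e-10 m = 432.202 pm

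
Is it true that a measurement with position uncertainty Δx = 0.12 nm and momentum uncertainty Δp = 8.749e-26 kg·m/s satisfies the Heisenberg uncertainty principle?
No, it violates the uncertainty principle (impossible measurement).

Calculate the product ΔxΔp:
ΔxΔp = (1.200e-10 m) × (8.749e-26 kg·m/s)
ΔxΔp = 1.050e-35 J·s

Compare to the minimum allowed value ℏ/2:
ℏ/2 = 5.273e-35 J·s

Since ΔxΔp = 1.050e-35 J·s < 5.273e-35 J·s = ℏ/2,
the measurement violates the uncertainty principle.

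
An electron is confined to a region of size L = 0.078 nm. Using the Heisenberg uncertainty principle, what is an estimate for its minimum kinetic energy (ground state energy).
1.566 eV

Using the uncertainty principle to estimate ground state energy:

1. The position uncertainty is approximately the confinement size:
   Δx ≈ L = 7.800e-11 m

2. From ΔxΔp ≥ ℏ/2, the minimum momentum uncertainty is:
   Δp ≈ ℏ/(2L) = 6.760e-25 kg·m/s

3. The kinetic energy is approximately:
   KE ≈ (Δp)²/(2m) = (6.760e-25)²/(2 × 9.109e-31 kg)
   KE ≈ 2.508e-19 J = 1.566 eV

This is an order-of-magnitude estimate of the ground state energy.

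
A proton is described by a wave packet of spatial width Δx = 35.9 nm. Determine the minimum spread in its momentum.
1.469 × 10^-27 kg·m/s

For a wave packet, the spatial width Δx and momentum spread Δp are related by the uncertainty principle:
ΔxΔp ≥ ℏ/2

The minimum momentum spread is:
Δp_min = ℏ/(2Δx)
Δp_min = (1.055e-34 J·s) / (2 × 3.590e-08 m)
Δp_min = 1.469e-27 kg·m/s

A wave packet cannot have both a well-defined position and well-defined momentum.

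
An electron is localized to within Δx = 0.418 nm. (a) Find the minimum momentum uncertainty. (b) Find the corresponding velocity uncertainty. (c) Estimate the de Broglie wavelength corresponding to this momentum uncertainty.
(a) Δp_min = 1.261 × 10^-25 kg·m/s
(b) Δv_min = 138.478 km/s
(c) λ_dB = 5.253 nm

Step-by-step:

(a) From the uncertainty principle:
Δp_min = ℏ/(2Δx) = (1.055e-34 J·s)/(2 × 4.180e-10 m) = 1.261e-25 kg·m/s

(b) The velocity uncertainty:
Δv = Δp/m = (1.261e-25 kg·m/s)/(9.109e-31 kg) = 1.385e+05 m/s = 138.478 km/s

(c) The de Broglie wavelength for this momentum:
λ = h/p = (6.626e-34 J·s)/(1.261e-25 kg·m/s) = 5.253e-09 m = 5.253 nm

Note: The de Broglie wavelength is comparable to the localization size, as expected from wave-particle duality.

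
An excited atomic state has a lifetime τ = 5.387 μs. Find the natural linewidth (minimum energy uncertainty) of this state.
61.093 peV

Using the energy-time uncertainty principle:
ΔEΔt ≥ ℏ/2

The lifetime τ represents the time uncertainty Δt.
The natural linewidth (minimum energy uncertainty) is:

ΔE = ℏ/(2τ)
ΔE = (1.055e-34 J·s) / (2 × 5.387e-06 s)
ΔE = 9.788e-30 J = 61.093 peV

This natural linewidth limits the precision of spectroscopic measurements.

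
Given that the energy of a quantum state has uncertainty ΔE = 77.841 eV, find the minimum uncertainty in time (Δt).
4.228 as

Using the energy-time uncertainty principle:
ΔEΔt ≥ ℏ/2

The minimum uncertainty in time is:
Δt_min = ℏ/(2ΔE)
Δt_min = (1.055e-34 J·s) / (2 × 1.247e-17 J)
Δt_min = 4.228e-18 s = 4.228 as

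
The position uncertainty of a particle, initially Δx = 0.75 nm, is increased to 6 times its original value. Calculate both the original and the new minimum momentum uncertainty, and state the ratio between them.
Original Δp_min = 7.030 × 10^-26 kg·m/s; new Δp'_min = 1.172 × 10^-26 kg·m/s; ratio Δp'_min/Δp_min = 1/6.

From the uncertainty principle ΔxΔp ≥ ℏ/2, the minimum momentum uncertainty is Δp_min = ℏ/(2Δx).

Original (Δx = 0.75 nm = 7.500e-10 m):
Δp_min = (1.055e-34 J·s)/(2 × 7.500e-10 m) = 7.030e-26 kg·m/s

When Δx → 6Δx:
Δp'_min = ℏ/(2 × 6Δx) = (1/6) × ℏ/(2Δx) = (1/6) × Δp_min
Δp'_min = 1/6 × 7.030e-26 kg·m/s = 1.172e-26 kg·m/s

Since Δp_min ∝ 1/Δx, when Δx is increased to 6 times its original value, Δp_min decreases to 1/6 of its original value.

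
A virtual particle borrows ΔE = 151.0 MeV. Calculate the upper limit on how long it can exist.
2.180 ys

Using the energy-time uncertainty principle:
ΔEΔt ≥ ℏ/2

For a virtual particle borrowing energy ΔE, the maximum lifetime is:
Δt_max = ℏ/(2ΔE)

Converting energy:
ΔE = 151.0 MeV = 2.419e-11 J

Δt_max = (1.055e-34 J·s) / (2 × 2.419e-11 J)
Δt_max = 2.180e-24 s = 2.180 ys

Virtual particles with higher borrowed energy exist for shorter times.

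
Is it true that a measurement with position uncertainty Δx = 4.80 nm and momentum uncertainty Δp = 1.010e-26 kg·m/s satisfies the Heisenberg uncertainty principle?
No, it violates the uncertainty principle (impossible measurement).

Calculate the product ΔxΔp:
ΔxΔp = (4.800e-09 m) × (1.010e-26 kg·m/s)
ΔxΔp = 4.848e-35 J·s

Compare to the minimum allowed value ℏ/2:
ℏ/2 = 5.273e-35 J·s

Since ΔxΔp = 4.848e-35 J·s < 5.273e-35 J·s = ℏ/2,
the measurement violates the uncertainty principle.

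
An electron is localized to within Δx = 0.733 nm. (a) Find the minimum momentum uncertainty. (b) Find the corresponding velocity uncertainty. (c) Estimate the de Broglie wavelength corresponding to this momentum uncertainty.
(a) Δp_min = 7.194 × 10^-26 kg·m/s
(b) Δv_min = 78.968 km/s
(c) λ_dB = 9.211 nm

Step-by-step:

(a) From the uncertainty principle:
Δp_min = ℏ/(2Δx) = (1.055e-34 J·s)/(2 × 7.330e-10 m) = 7.194e-26 kg·m/s

(b) The velocity uncertainty:
Δv = Δp/m = (7.194e-26 kg·m/s)/(9.109e-31 kg) = 7.897e+04 m/s = 78.968 km/s

(c) The de Broglie wavelength for this momentum:
λ = h/p = (6.626e-34 J·s)/(7.194e-26 kg·m/s) = 9.211e-09 m = 9.211 nm

Note: The de Broglie wavelength is comparable to the localization size, as expected from wave-particle duality.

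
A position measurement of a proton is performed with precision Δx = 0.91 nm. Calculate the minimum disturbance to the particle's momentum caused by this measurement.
5.794 × 10^-26 kg·m/s

The uncertainty principle implies that measuring position disturbs momentum:
ΔxΔp ≥ ℏ/2

When we measure position with precision Δx, we necessarily introduce a momentum uncertainty:
Δp ≥ ℏ/(2Δx)
Δp_min = (1.055e-34 J·s) / (2 × 9.100e-10 m)
Δp_min = 5.794e-26 kg·m/s

The more precisely we measure position, the greater the momentum disturbance.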